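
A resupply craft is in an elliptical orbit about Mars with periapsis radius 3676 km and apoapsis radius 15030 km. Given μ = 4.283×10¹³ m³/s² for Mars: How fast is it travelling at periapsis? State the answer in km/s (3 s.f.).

Semi-major axis a = (r_p + r_a)/2 = 9353.0 km = 9.353×10⁶ m.
Vis-viva: v² = μ(2/r − 1/a) = 4.283×10¹³ × (5.441×10⁻⁷ − 1.069×10⁻⁷) = 1.872×10⁷ m²/s².
v = 4327 m/s = 4.327 km/s.

v ≈ 4.33 km/s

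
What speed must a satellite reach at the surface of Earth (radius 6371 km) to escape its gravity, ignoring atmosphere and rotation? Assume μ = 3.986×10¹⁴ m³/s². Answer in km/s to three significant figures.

v_esc ≈ 11.2 km/s

r = R = 6.371×10⁶ m.
Escape speed v_esc = √(2μ/r) = √(2 × 3.986×10¹⁴ / 6.371×10⁶) = √(1.251×10⁸) = 11190 m/s.
= 11.19 km/s.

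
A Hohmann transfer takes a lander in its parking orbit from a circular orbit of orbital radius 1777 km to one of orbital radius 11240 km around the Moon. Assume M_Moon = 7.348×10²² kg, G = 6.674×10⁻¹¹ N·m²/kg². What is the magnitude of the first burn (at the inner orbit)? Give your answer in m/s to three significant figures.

Δv ≈ 522 m/s

μ = GM = 6.674×10⁻¹¹ × 7.348×10²² = 4.904×10¹² m³/s².
r₁ = 1777 km = 1.777×10⁶ m.
r₂ = 11240 km = 1.124×10⁷ m.
Transfer ellipse a_t = (r₁ + r₂)/2 = 6.508×10⁶ m.
At r₁: circular v_c1 = √(μ/r₁) = 1661 m/s; transfer-perilune v_p = √[μ(2/r₁ − 1/a_t)] = 2183 m/s.
Δv₁ = v_p − v_c1 = 521.9 m/s.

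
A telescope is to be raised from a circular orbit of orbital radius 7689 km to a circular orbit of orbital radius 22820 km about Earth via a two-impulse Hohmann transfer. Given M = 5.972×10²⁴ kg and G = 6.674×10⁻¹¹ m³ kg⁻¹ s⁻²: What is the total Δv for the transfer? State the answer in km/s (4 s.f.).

Δv_total ≈ 2.818 km/s

μ = GM = 6.674×10⁻¹¹ × 5.972×10²⁴ = 3.986×10¹⁴ m³/s².
r₁ = 7689 km = 7.689×10⁶ m.
r₂ = 22820 km = 2.282×10⁷ m.
Transfer ellipse a_t = (r₁ + r₂)/2 = 1.525×10⁷ m.
At r₁: circular v_c1 = √(μ/r₁) = 7200 m/s; transfer-perigee v_p = √[μ(2/r₁ − 1/a_t)] = 8806 m/s.
Δv₁ = v_p − v_c1 = 1606 m/s.
At r₂: circular v_c2 = √(μ/r₂) = 4179 m/s; transfer-apogee v_a = √[μ(2/r₂ − 1/a_t)] = 2967 m/s.
Δv₂ = v_c2 − v_a = 1212 m/s.
Total Δv = Δv₁ + Δv₂ = 2818 m/s = 2.818 km/s.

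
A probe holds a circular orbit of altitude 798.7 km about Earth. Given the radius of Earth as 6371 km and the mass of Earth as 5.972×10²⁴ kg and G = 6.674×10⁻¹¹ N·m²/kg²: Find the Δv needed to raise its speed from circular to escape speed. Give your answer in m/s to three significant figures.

Δv ≈ 3090 m/s

μ = GM = 6.674×10⁻¹¹ × 5.972×10²⁴ = 3.986×10¹⁴ m³/s².
r = 6371 + 798.7 = 7169.7 km = 7.1697×10⁶ m.
Circular speed v_c = √(μ/r) = 7456 m/s.
Escape speed v_esc = √(2μ/r) = √2 × v_c = 10540 m/s.
Δv = v_esc − v_c = 3088 m/s.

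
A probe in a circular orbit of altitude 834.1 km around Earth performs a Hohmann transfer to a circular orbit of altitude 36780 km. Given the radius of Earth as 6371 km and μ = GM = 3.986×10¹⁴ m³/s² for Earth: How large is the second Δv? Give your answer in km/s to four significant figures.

r₁ = 6371 + 834.1 = 7205.1 km = 7.2051×10⁶ m.
r₂ = 6371 + 36780 = 43151 km = 4.3151×10⁷ m.
Transfer ellipse a_t = (r₁ + r₂)/2 = 2.518×10⁷ m.
At r₁: circular v_c1 = √(μ/r₁) = 7438 m/s; transfer-perigee v_p = √[μ(2/r₁ − 1/a_t)] = 9737 m/s.
At r₂: circular v_c2 = √(μ/r₂) = 3039 m/s; transfer-apogee v_a = √[μ(2/r₂ − 1/a_t)] = 1626 m/s.
Δv₂ = v_c2 − v_a = 1413 m/s.
= 1.413 km/s.

Δv ≈ 1.413 km/s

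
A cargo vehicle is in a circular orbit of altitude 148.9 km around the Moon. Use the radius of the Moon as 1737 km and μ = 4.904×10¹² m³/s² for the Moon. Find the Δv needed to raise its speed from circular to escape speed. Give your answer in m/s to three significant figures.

r = 1737 + 148.9 = 1885.9 km = 1.8859×10⁶ m.
Circular speed v_c = √(μ/r) = 1613 m/s.
Escape speed v_esc = √(2μ/r) = √2 × v_c = 2281 m/s.
Δv = v_esc − v_c = 667.9 m/s.

Δv ≈ 668 m/s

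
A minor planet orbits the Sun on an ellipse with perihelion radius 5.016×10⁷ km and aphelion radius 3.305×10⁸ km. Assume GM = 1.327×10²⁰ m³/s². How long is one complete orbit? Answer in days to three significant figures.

Semi-major axis a = (r_p + r_a)/2 = (5.0160×10⁷ + 3.3050×10⁸)/2 = 1.9033×10⁸ km = 1.903×10¹¹ m.
By Kepler's third law T = 2π√(a³/μ) = 2π × 7.208×10⁶ = 4.529×10⁷ s.
= 524.2 days.

T ≈ 524 days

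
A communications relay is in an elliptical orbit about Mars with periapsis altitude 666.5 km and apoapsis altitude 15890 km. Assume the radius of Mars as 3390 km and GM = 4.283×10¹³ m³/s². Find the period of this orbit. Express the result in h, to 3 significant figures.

r_p = 3390 + 666.5 = 4056.5 km = 4.0565×10⁶ m.
r_a = 3390 + 15890 = 19280 km = 1.9280×10⁷ m.
Semi-major axis a = (r_p + r_a)/2 = (4056.5 + 19280)/2 = 11668 km = 1.167×10⁷ m.
By Kepler's third law T = 2π√(a³/μ) = 2π × 6.090×10³ = 3.827×10⁴ s.
= 10.63 h.

T ≈ 10.6 h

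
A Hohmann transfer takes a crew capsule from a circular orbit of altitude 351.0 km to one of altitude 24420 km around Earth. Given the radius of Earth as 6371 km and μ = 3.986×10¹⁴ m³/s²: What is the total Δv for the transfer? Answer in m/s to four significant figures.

r₁ = 6371 + 351.0 = 6722.0 km = 6.7220×10⁶ m.
r₂ = 6371 + 24420 = 30791 km = 3.0791×10⁷ m.
Transfer ellipse a_t = (r₁ + r₂)/2 = 1.876×10⁷ m.
At r₁: circular v_c1 = √(μ/r₁) = 7701 m/s; transfer-perigee v_p = √[μ(2/r₁ − 1/a_t)] = 9866 m/s.
Δv₁ = v_p − v_c1 = 2166 m/s.
At r₂: circular v_c2 = √(μ/r₂) = 3598 m/s; transfer-apogee v_a = √[μ(2/r₂ − 1/a_t)] = 2154 m/s.
Δv₂ = v_c2 − v_a = 1444 m/s.
Total Δv = Δv₁ + Δv₂ = 3610 m/s.

Δv_total ≈ 3610 m/s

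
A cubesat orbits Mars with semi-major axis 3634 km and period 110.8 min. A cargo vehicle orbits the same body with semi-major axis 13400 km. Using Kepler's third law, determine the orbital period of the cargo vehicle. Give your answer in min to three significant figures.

T₂ ≈ 785 min

Kepler's third law: T² ∝ a³, so T₂ = T₁ (a₂/a₁)^(3/2).
a₂/a₁ = 3.687, (a₂/a₁)^(3/2) = 7.081.
T₂ = 110.8 × 7.081 = 784.5 min.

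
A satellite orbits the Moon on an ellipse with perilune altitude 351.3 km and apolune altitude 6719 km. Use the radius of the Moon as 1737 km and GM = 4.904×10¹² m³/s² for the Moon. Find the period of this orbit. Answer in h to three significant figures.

r_p = 1737 + 351.3 = 2088.3 km = 2.0883×10⁶ m.
r_a = 1737 + 6719 = 8456.0 km = 8.4560×10⁶ m.
Semi-major axis a = (r_p + r_a)/2 = (2088.3 + 8456.0)/2 = 5272.1 km = 5.272×10⁶ m.
By Kepler's third law T = 2π√(a³/μ) = 2π × 5.466×10³ = 3.435×10⁴ s.
= 9.541 h.

T ≈ 9.54 h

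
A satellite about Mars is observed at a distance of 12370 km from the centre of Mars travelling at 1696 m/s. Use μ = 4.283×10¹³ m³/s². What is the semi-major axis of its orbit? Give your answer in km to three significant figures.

a ≈ 10600 km

r = 1.237×10⁷ m.
Vis-viva rearranged: 1/a = 2/r − v²/μ = 1.617×10⁻⁷ − 6.716×10⁻⁸ = 9.452×10⁻⁸ m⁻¹.
a = 1.058×10⁷ m = 10579 km.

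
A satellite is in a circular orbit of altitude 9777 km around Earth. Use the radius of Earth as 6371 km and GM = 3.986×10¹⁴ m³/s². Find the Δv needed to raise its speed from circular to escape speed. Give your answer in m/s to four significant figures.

Δv ≈ 2058 m/s

r = 6371 + 9777 = 16148 km = 1.6148×10⁷ m.
Circular speed v_c = √(μ/r) = 4968 m/s.
Escape speed v_esc = √(2μ/r) = √2 × v_c = 7026 m/s.
Δv = v_esc − v_c = 2058 m/s.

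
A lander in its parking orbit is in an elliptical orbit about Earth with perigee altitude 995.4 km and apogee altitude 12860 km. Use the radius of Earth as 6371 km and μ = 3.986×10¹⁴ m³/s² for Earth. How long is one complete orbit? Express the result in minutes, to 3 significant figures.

T ≈ 254 minutes

r_p = 6371 + 995.4 = 7366.4 km = 7.3664×10⁶ m.
r_a = 6371 + 12860 = 19231 km = 1.9231×10⁷ m.
Semi-major axis a = (r_p + r_a)/2 = (7366.4 + 19231)/2 = 13299 km = 1.330×10⁷ m.
By Kepler's third law T = 2π√(a³/μ) = 2π × 2.429×10³ = 1.526×10⁴ s.
= 254.4 minutes.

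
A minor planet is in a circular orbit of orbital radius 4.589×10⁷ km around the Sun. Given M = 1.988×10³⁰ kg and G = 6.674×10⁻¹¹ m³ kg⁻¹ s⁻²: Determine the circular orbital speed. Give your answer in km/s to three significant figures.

v ≈ 53.8 km/s

μ = GM = 6.674×10⁻¹¹ × 1.988×10³⁰ = 1.327×10²⁰ m³/s².
r = 4.589×10⁷ km = 4.589×10¹⁰ m.
For a circular orbit v = √(μ/r) = √(1.327×10²⁰ / 4.589×10¹⁰) = √(2.891×10⁹) = 53770 m/s.
That is 53.77 km/s.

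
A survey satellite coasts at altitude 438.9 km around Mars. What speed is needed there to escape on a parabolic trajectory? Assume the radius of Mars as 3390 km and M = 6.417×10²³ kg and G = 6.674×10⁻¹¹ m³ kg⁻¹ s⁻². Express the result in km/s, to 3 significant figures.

v_esc ≈ 4.73 km/s

μ = GM = 6.674×10⁻¹¹ × 6.417×10²³ = 4.283×10¹³ m³/s².
r = 3390 + 438.9 = 3828.9 km = 3.8289×10⁶ m.
Escape speed v_esc = √(2μ/r) = √(2 × 4.283×10¹³ / 3.829×10⁶) = √(2.237×10⁷) = 4730 m/s.
= 4.730 km/s.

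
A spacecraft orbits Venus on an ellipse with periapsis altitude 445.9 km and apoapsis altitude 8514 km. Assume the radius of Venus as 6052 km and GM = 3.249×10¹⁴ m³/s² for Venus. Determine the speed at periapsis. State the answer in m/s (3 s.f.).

v ≈ 8320 m/s

r_p = 6052 + 445.9 = 6497.9 km = 6.4979×10⁶ m.
r_a = 6052 + 8514 = 14566 km = 1.4566×10⁷ m.
Semi-major axis a = (r_p + r_a)/2 = 10532 km = 1.053×10⁷ m.
Vis-viva: v² = μ(2/r − 1/a) = 3.249×10¹⁴ × (3.078×10⁻⁷ − 9.495×10⁻⁸) = 6.915×10⁷ m²/s².
v = 8316 m/s.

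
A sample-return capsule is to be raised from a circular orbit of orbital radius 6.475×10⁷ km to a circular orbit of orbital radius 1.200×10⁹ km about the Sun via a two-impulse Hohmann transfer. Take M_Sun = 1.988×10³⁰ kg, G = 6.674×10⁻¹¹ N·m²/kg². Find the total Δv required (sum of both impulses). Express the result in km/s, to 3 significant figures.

Δv_total ≈ 24.2 km/s

μ = GM = 6.674×10⁻¹¹ × 1.988×10³⁰ = 1.327×10²⁰ m³/s².
r₁ = 6.475×10⁷ km = 6.475×10¹⁰ m.
r₂ = 1.200×10⁹ km = 1.200×10¹² m.
Transfer ellipse a_t = (r₁ + r₂)/2 = 6.324×10¹¹ m.
At r₁: circular v_c1 = √(μ/r₁) = 45270 m/s; transfer-perihelion v_p = √[μ(2/r₁ − 1/a_t)] = 62360 m/s.
Δv₁ = v_p − v_c1 = 17090 m/s.
At r₂: circular v_c2 = √(μ/r₂) = 10520 m/s; transfer-aphelion v_a = √[μ(2/r₂ − 1/a_t)] = 3365 m/s.
Δv₂ = v_c2 − v_a = 7150 m/s.
Total Δv = Δv₁ + Δv₂ = 24240 m/s = 24.24 km/s.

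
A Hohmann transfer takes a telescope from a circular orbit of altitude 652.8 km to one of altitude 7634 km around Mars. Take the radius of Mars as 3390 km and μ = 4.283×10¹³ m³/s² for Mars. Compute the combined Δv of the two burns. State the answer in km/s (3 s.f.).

Δv_total ≈ 1.21 km/s

r₁ = 3390 + 652.8 = 4042.8 km = 4.0428×10⁶ m.
r₂ = 3390 + 7634 = 11024 km = 1.1024×10⁷ m.
Transfer ellipse a_t = (r₁ + r₂)/2 = 7.533×10⁶ m.
At r₁: circular v_c1 = √(μ/r₁) = 3255 m/s; transfer-periapsis v_p = √[μ(2/r₁ − 1/a_t)] = 3937 m/s.
Δv₁ = v_p − v_c1 = 682.5 m/s.
At r₂: circular v_c2 = √(μ/r₂) = 1971 m/s; transfer-apoapsis v_a = √[μ(2/r₂ − 1/a_t)] = 1444 m/s.
Δv₂ = v_c2 − v_a = 527.1 m/s.
Total Δv = Δv₁ + Δv₂ = 1210 m/s = 1.210 km/s.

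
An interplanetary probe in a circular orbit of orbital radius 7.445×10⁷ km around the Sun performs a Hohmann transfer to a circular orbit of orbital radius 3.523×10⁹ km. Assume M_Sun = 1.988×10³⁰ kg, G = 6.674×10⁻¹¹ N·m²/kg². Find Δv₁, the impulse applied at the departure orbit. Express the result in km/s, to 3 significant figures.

Δv ≈ 16.9 km/s

μ = GM = 6.674×10⁻¹¹ × 1.988×10³⁰ = 1.327×10²⁰ m³/s².
r₁ = 7.445×10⁷ km = 7.445×10¹⁰ m.
r₂ = 3.523×10⁹ km = 3.523×10¹² m.
Transfer ellipse a_t = (r₁ + r₂)/2 = 1.799×10¹² m.
At r₁: circular v_c1 = √(μ/r₁) = 42220 m/s; transfer-perihelion v_p = √[μ(2/r₁ − 1/a_t)] = 59080 m/s.
Δv₁ = v_p − v_c1 = 16870 m/s.
= 16.87 km/s.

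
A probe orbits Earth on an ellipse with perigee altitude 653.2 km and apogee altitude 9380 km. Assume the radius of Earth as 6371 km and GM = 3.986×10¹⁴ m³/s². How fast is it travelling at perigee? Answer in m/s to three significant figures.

r_p = 6371 + 653.2 = 7024.2 km = 7.0242×10⁶ m.
r_a = 6371 + 9380 = 15751 km = 1.5751×10⁷ m.
Semi-major axis a = (r_p + r_a)/2 = 11388 km = 1.139×10⁷ m.
Vis-viva: v² = μ(2/r − 1/a) = 3.986×10¹⁴ × (2.847×10⁻⁷ − 8.781×10⁻⁸) = 7.849×10⁷ m²/s².
v = 8859 m/s.

v ≈ 8860 m/s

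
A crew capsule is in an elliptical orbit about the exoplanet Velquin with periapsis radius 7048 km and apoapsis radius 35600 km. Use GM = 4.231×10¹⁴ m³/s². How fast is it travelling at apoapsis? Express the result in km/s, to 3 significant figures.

v ≈ 1.98 km/s

Semi-major axis a = (r_p + r_a)/2 = 21324 km = 2.132×10⁷ m.
Vis-viva: v² = μ(2/r − 1/a) = 4.231×10¹⁴ × (5.618×10⁻⁸ − 4.690×10⁻⁸) = 3.928×10⁶ m²/s².
v = 1982 m/s = 1.982 km/s.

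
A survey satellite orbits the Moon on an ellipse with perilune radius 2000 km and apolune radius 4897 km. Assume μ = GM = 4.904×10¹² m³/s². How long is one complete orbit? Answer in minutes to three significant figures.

Semi-major axis a = (r_p + r_a)/2 = (2000.0 + 4897.0)/2 = 3448.5 km = 3.448×10⁶ m.
By Kepler's third law T = 2π√(a³/μ) = 2π × 2.892×10³ = 1.817×10⁴ s.
= 302.8 minutes.

T ≈ 303 minutes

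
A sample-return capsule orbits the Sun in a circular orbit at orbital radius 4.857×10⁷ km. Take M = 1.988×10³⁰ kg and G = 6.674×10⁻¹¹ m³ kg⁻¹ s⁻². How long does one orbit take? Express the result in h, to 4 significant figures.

T ≈ 1622 h

μ = GM = 6.674×10⁻¹¹ × 1.988×10³⁰ = 1.327×10²⁰ m³/s².
r = 4.857×10⁷ km = 4.857×10¹⁰ m.
Kepler's third law: T = 2π√(r³/μ) = 2π√((4.857×10¹⁰)³ / 1.327×10²⁰).
r³/μ = 8.636×10¹¹ s², so T = 2π × 9.293×10⁵ = 5.839×10⁶ s.
Converting: 5.839×10⁶ s ÷ 3600 = 1622 h.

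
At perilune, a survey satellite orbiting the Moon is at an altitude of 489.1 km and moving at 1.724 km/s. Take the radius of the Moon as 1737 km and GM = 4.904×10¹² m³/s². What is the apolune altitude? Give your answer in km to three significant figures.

apolune altitude ≈ 2880 km

r_p = 1737 + 489.1 = 2226.1 km = 2.226×10⁶ m.
Specific energy ε = v²/2 − μ/r = -7.169×10⁵ J/kg, so a = −μ/(2ε) = 3.420×10⁶ m.
The apsides satisfy r_p + r_a = 2a, so the apolune radius is 2a − r_p = 4.615×10⁶ m = 4614.8 km.
Apolune altitude = 4614.8 − 1737 = 2877.8 km.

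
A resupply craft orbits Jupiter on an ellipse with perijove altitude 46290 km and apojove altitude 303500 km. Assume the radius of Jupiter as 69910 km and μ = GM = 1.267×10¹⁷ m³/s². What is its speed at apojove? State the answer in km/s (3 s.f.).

v ≈ 12.7 km/s

r_p = 69910 + 46290 = 116200 km = 1.1620×10⁸ m.
r_a = 69910 + 303500 = 373410 km = 3.7341×10⁸ m.
Semi-major axis a = (r_p + r_a)/2 = 2.4480×10⁵ km = 2.448×10⁸ m.
Vis-viva: v² = μ(2/r − 1/a) = 1.267×10¹⁷ × (5.356×10⁻⁹ − 4.085×10⁻⁹) = 1.611×10⁸ m²/s².
v = 12690 m/s = 12.69 km/s.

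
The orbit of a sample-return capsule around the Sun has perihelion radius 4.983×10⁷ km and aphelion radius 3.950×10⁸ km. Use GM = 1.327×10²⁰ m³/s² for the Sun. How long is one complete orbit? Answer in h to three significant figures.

Semi-major axis a = (r_p + r_a)/2 = (4.9830×10⁷ + 3.9500×10⁸)/2 = 2.2242×10⁸ km = 2.224×10¹¹ m.
By Kepler's third law T = 2π√(a³/μ) = 2π × 9.106×10⁶ = 5.721×10⁷ s.
= 15890 h.

T ≈ 15900 h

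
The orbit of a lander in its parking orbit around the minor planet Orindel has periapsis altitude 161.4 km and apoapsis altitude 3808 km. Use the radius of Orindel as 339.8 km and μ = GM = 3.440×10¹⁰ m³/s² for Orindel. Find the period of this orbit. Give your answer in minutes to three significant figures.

r_p = 339.8 + 161.4 = 501.20 km = 5.0120×10⁵ m.
r_a = 339.8 + 3808 = 4147.8 km = 4.1478×10⁶ m.
Semi-major axis a = (r_p + r_a)/2 = (501.20 + 4147.8)/2 = 2324.5 km = 2.324×10⁶ m.
By Kepler's third law T = 2π√(a³/μ) = 2π × 1.911×10⁴ = 1.201×10⁵ s.
= 2001 minutes.

T ≈ 2000 minutes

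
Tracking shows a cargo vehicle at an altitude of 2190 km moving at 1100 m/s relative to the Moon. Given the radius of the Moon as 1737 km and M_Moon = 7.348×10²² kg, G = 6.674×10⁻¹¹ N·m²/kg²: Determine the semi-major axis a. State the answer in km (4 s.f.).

a ≈ 3809 km

μ = GM = 6.674×10⁻¹¹ × 7.348×10²² = 4.904×10¹² m³/s².
r = 1737 + 2190 = 3927.0 km = 3.927×10⁶ m.
Vis-viva rearranged: 1/a = 2/r − v²/μ = 5.093×10⁻⁷ − 2.467×10⁻⁷ = 2.626×10⁻⁷ m⁻¹.
a = 3.809×10⁶ m = 3808.7 km.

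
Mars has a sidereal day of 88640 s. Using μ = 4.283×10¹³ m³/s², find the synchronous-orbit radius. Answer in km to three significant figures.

A synchronous orbit has period T, so by Kepler's third law a = (μT²/4π²)^(1/3).
μT²/4π² = 4.283×10¹³ × (8.864×10⁴)² / 39.48 = 8.524×10²¹ m³.
a = 2.043×10⁷ m = 20428 km.

r_sync ≈ 20400 km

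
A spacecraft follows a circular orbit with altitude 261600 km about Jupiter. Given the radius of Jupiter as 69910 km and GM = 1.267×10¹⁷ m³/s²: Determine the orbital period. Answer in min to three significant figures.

T ≈ 1780 min

r = 69910 + 261600 = 331510 km = 3.3151×10⁸ m.
Kepler's third law: T = 2π√(r³/μ) = 2π√((3.315×10⁸)³ / 1.267×10¹⁷).
r³/μ = 2.875×10⁸ s², so T = 2π × 1.696×10⁴ = 1.065×10⁵ s.
Converting: 1.065×10⁵ s ÷ 60.00 = 1776 min.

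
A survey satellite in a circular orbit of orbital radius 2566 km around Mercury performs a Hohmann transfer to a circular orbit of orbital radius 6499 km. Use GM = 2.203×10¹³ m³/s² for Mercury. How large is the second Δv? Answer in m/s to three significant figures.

Δv ≈ 456 m/s

r₁ = 2566 km = 2.566×10⁶ m.
r₂ = 6499 km = 6.499×10⁶ m.
Transfer ellipse a_t = (r₁ + r₂)/2 = 4.532×10⁶ m.
At r₁: circular v_c1 = √(μ/r₁) = 2930 m/s; transfer-periherm v_p = √[μ(2/r₁ − 1/a_t)] = 3509 m/s.
At r₂: circular v_c2 = √(μ/r₂) = 1841 m/s; transfer-apoherm v_a = √[μ(2/r₂ − 1/a_t)] = 1385 m/s.
Δv₂ = v_c2 − v_a = 455.8 m/s.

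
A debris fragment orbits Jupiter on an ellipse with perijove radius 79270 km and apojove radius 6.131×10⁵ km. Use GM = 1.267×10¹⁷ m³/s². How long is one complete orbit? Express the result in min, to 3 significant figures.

Semi-major axis a = (r_p + r_a)/2 = (79270 + 6.1310×10⁵)/2 = 3.4618×10⁵ km = 3.462×10⁸ m.
By Kepler's third law T = 2π√(a³/μ) = 2π × 1.810×10⁴ = 1.137×10⁵ s.
= 1895 min.

T ≈ 1890 min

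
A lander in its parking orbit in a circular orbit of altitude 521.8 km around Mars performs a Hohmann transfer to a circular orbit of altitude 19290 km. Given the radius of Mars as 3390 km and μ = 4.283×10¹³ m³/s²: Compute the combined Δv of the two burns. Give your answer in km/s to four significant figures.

r₁ = 3390 + 521.8 = 3911.8 km = 3.9118×10⁶ m.
r₂ = 3390 + 19290 = 22680 km = 2.2680×10⁷ m.
Transfer ellipse a_t = (r₁ + r₂)/2 = 1.330×10⁷ m.
At r₁: circular v_c1 = √(μ/r₁) = 3309 m/s; transfer-periapsis v_p = √[μ(2/r₁ − 1/a_t)] = 4322 m/s.
Δv₁ = v_p − v_c1 = 1013 m/s.
At r₂: circular v_c2 = √(μ/r₂) = 1374 m/s; transfer-apoapsis v_a = √[μ(2/r₂ − 1/a_t)] = 745.4 m/s.
Δv₂ = v_c2 − v_a = 628.8 m/s.
Total Δv = Δv₁ + Δv₂ = 1642 m/s = 1.642 km/s.

Δv_total ≈ 1.642 km/s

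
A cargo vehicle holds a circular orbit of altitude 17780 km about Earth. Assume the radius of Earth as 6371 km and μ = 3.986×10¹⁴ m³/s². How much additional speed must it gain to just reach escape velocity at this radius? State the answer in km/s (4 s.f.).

Δv ≈ 1.683 km/s

r = 6371 + 17780 = 24151 km = 2.4151×10⁷ m.
Circular speed v_c = √(μ/r) = 4063 m/s.
Escape speed v_esc = √(2μ/r) = √2 × v_c = 5745 m/s.
Δv = v_esc − v_c = 1683 m/s = 1.683 km/s.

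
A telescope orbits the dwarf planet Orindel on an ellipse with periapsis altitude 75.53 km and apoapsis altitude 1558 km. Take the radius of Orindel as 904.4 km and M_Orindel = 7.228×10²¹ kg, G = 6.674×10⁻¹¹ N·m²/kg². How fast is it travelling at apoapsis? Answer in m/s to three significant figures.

μ = GM = 6.674×10⁻¹¹ × 7.228×10²¹ = 4.824×10¹¹ m³/s².
r_p = 904.4 + 75.53 = 979.93 km = 9.7993×10⁵ m.
r_a = 904.4 + 1558 = 2462.4 km = 2.4624×10⁶ m.
Semi-major axis a = (r_p + r_a)/2 = 1721.2 km = 1.721×10⁶ m.
Vis-viva: v² = μ(2/r − 1/a) = 4.824×10¹¹ × (8.122×10⁻⁷ − 5.810×10⁻⁷) = 1.115×10⁵ m²/s².
v = 334.0 m/s.

v ≈ 334 m/s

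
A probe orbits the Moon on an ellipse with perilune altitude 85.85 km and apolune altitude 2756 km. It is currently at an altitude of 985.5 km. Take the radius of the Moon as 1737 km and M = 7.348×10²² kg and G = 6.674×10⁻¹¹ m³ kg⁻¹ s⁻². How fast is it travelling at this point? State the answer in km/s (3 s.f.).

v ≈ 1.43 km/s

μ = GM = 6.674×10⁻¹¹ × 7.348×10²² = 4.904×10¹² m³/s².
r_p = 1737 + 85.85 = 1822.8 km = 1.8228×10⁶ m.
r_a = 1737 + 2756 = 4493.0 km = 4.4930×10⁶ m.
r = 1737 + 985.5 = 2722.5 km = 2.722×10⁶ m.
Semi-major axis a = (r_p + r_a)/2 = 3157.9 km = 3.158×10⁶ m.
Vis-viva: v² = μ(2/r − 1/a) = 4.904×10¹² × (7.346×10⁻⁷ − 3.167×10⁻⁷) = 2.050×10⁶ m²/s².
v = 1432 m/s = 1.432 km/s.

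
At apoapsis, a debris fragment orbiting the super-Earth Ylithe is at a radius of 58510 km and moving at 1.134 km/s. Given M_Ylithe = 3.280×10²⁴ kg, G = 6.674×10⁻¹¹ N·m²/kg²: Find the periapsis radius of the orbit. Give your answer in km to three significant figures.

μ = GM = 6.674×10⁻¹¹ × 3.280×10²⁴ = 2.189×10¹⁴ m³/s².
r_a = 5.851×10⁷ m.
Specific energy ε = v²/2 − μ/r = -3.098×10⁶ J/kg, so a = −μ/(2ε) = 3.533×10⁷ m.
The apsides satisfy r_p + r_a = 2a, so the periapsis radius is 2a − r_a = 1.214×10⁷ m = 12142 km.

periapsis radius ≈ 12100 km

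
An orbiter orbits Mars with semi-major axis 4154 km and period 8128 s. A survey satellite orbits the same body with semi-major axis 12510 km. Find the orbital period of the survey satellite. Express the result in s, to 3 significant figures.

T₂ ≈ 42500 s

Kepler's third law: T² ∝ a³, so T₂ = T₁ (a₂/a₁)^(3/2).
a₂/a₁ = 3.012, (a₂/a₁)^(3/2) = 5.226.
T₂ = 8128 × 5.226 = 42480 s.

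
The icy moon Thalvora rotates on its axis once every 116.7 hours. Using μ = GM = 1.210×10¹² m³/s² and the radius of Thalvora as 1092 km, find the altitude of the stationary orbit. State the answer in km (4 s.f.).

h_sync ≈ 16460 km

T = 116.7 hours = 4.201×10⁵ s.
A synchronous orbit has period T, so by Kepler's third law a = (μT²/4π²)^(1/3).
μT²/4π² = 1.210×10¹² × (4.201×10⁵)² / 39.48 = 5.410×10²¹ m³.
a = 1.755×10⁷ m = 17555 km.
Altitude h = a − R = 17555 − 1092 = 16463 km.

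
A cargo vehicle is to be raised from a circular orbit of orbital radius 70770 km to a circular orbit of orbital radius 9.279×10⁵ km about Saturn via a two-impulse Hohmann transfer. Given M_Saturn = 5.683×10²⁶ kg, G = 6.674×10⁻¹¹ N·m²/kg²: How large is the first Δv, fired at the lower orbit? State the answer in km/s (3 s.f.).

μ = GM = 6.674×10⁻¹¹ × 5.683×10²⁶ = 3.793×10¹⁶ m³/s².
r₁ = 70770 km = 7.077×10⁷ m.
r₂ = 9.279×10⁵ km = 9.279×10⁸ m.
Transfer ellipse a_t = (r₁ + r₂)/2 = 4.993×10⁸ m.
At r₁: circular v_c1 = √(μ/r₁) = 23150 m/s; transfer-perikrone v_p = √[μ(2/r₁ − 1/a_t)] = 31560 m/s.
Δv₁ = v_p − v_c1 = 8408 m/s.
= 8.408 km/s.

Δv ≈ 8.41 km/s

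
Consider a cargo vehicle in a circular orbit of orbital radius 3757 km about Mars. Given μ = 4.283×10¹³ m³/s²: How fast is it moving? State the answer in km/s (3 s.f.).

r = 3757 km = 3.757×10⁶ m.
For a circular orbit v = √(μ/r) = √(4.283×10¹³ / 3.757×10⁶) = √(1.140×10⁷) = 3376 m/s.
That is 3.376 km/s.

v ≈ 3.38 km/s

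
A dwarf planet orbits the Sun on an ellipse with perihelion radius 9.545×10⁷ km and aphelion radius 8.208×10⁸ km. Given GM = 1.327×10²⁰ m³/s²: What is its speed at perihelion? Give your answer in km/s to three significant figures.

Semi-major axis a = (r_p + r_a)/2 = 4.5812×10⁸ km = 4.581×10¹¹ m.
Vis-viva: v² = μ(2/r − 1/a) = 1.327×10²⁰ × (2.095×10⁻¹¹ − 2.183×10⁻¹²) = 2.491×10⁹ m²/s².
v = 49910 m/s = 49.91 km/s.

v ≈ 49.9 km/s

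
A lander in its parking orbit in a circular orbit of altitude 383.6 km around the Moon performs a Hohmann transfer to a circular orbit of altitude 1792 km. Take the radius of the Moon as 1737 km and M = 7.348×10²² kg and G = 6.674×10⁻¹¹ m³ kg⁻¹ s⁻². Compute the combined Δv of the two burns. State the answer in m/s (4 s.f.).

Δv_total ≈ 336.5 m/s

μ = GM = 6.674×10⁻¹¹ × 7.348×10²² = 4.904×10¹² m³/s².
r₁ = 1737 + 383.6 = 2120.6 km = 2.1206×10⁶ m.
r₂ = 1737 + 1792 = 3529.0 km = 3.5290×10⁶ m.
Transfer ellipse a_t = (r₁ + r₂)/2 = 2.825×10⁶ m.
At r₁: circular v_c1 = √(μ/r₁) = 1521 m/s; transfer-perilune v_p = √[μ(2/r₁ − 1/a_t)] = 1700 m/s.
Δv₁ = v_p − v_c1 = 179.0 m/s.
At r₂: circular v_c2 = √(μ/r₂) = 1179 m/s; transfer-apolune v_a = √[μ(2/r₂ − 1/a_t)] = 1021 m/s.
Δv₂ = v_c2 − v_a = 157.5 m/s.
Total Δv = Δv₁ + Δv₂ = 336.5 m/s.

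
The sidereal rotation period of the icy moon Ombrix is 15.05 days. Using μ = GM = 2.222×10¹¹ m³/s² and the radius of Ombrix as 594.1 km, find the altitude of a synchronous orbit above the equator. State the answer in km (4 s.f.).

h_sync ≈ 20600 km

T = 15.05 days = 1.300×10⁶ s.
A synchronous orbit has period T, so by Kepler's third law a = (μT²/4π²)^(1/3).
μT²/4π² = 2.222×10¹¹ × (1.300×10⁶)² / 39.48 = 9.517×10²¹ m³.
a = 2.119×10⁷ m = 21191 km.
Altitude h = a − R = 21191 − 594.1 = 20597 km.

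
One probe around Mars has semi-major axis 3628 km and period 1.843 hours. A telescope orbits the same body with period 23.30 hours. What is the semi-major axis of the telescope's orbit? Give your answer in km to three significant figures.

Kepler's third law: a³ ∝ T², so a₂ = a₁ (T₂/T₁)^(2/3).
T₂/T₁ = 12.64, (T₂/T₁)^(2/3) = 5.427.
a₂ = 3628 × 5.427 = 19690 km.

a₂ ≈ 19700 km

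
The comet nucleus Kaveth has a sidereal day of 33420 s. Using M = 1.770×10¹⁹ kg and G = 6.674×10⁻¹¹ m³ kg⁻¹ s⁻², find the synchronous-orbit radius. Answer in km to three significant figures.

r_sync ≈ 322 km

μ = GM = 6.674×10⁻¹¹ × 1.770×10¹⁹ = 1.181×10⁹ m³/s².
A synchronous orbit has period T, so by Kepler's third law a = (μT²/4π²)^(1/3).
μT²/4π² = 1.181×10⁹ × (3.342×10⁴)² / 39.48 = 3.342×10¹⁶ m³.
a = 3.221×10⁵ m = 322.11 km.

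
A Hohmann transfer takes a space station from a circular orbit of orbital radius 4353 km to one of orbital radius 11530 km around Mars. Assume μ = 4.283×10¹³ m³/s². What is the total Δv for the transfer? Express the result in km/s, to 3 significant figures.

r₁ = 4353 km = 4.353×10⁶ m.
r₂ = 11530 km = 1.153×10⁷ m.
Transfer ellipse a_t = (r₁ + r₂)/2 = 7.942×10⁶ m.
At r₁: circular v_c1 = √(μ/r₁) = 3137 m/s; transfer-periapsis v_p = √[μ(2/r₁ − 1/a_t)] = 3780 m/s.
Δv₁ = v_p − v_c1 = 642.8 m/s.
At r₂: circular v_c2 = √(μ/r₂) = 1927 m/s; transfer-apoapsis v_a = √[μ(2/r₂ − 1/a_t)] = 1427 m/s.
Δv₂ = v_c2 − v_a = 500.4 m/s.
Total Δv = Δv₁ + Δv₂ = 1143 m/s = 1.143 km/s.

Δv_total ≈ 1.14 km/s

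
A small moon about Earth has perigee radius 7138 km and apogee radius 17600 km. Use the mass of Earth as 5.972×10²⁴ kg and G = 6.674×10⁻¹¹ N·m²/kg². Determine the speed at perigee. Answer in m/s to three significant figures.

v ≈ 8910 m/s

μ = GM = 6.674×10⁻¹¹ × 5.972×10²⁴ = 3.986×10¹⁴ m³/s².
Semi-major axis a = (r_p + r_a)/2 = 12369 km = 1.237×10⁷ m.
Vis-viva: v² = μ(2/r − 1/a) = 3.986×10¹⁴ × (2.802×10⁻⁷ − 8.085×10⁻⁸) = 7.945×10⁷ m²/s².
v = 8914 m/s.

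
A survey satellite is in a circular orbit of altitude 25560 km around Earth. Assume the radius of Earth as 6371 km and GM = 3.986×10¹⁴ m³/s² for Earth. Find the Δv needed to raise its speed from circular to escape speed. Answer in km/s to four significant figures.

r = 6371 + 25560 = 31931 km = 3.1931×10⁷ m.
Circular speed v_c = √(μ/r) = 3533 m/s.
Escape speed v_esc = √(2μ/r) = √2 × v_c = 4997 m/s.
Δv = v_esc − v_c = 1463 m/s = 1.463 km/s.

Δv ≈ 1.463 km/s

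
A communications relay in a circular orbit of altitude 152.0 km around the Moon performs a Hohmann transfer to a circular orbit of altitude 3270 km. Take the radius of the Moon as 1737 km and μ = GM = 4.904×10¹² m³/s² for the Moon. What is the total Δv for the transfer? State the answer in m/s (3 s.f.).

r₁ = 1737 + 152.0 = 1889.0 km = 1.8890×10⁶ m.
r₂ = 1737 + 3270 = 5007.0 km = 5.0070×10⁶ m.
Transfer ellipse a_t = (r₁ + r₂)/2 = 3.448×10⁶ m.
At r₁: circular v_c1 = √(μ/r₁) = 1611 m/s; transfer-perilune v_p = √[μ(2/r₁ − 1/a_t)] = 1942 m/s.
Δv₁ = v_p − v_c1 = 330.4 m/s.
At r₂: circular v_c2 = √(μ/r₂) = 989.7 m/s; transfer-apolune v_a = √[μ(2/r₂ − 1/a_t)] = 732.5 m/s.
Δv₂ = v_c2 − v_a = 257.1 m/s.
Total Δv = Δv₁ + Δv₂ = 587.5 m/s.

Δv_total ≈ 588 m/s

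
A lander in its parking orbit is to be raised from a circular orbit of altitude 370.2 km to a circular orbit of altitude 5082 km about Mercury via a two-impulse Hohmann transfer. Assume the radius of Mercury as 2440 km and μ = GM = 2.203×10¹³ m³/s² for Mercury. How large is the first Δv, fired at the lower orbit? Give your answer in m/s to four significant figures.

r₁ = 2440 + 370.2 = 2810.2 km = 2.8102×10⁶ m.
r₂ = 2440 + 5082 = 7522.0 km = 7.5220×10⁶ m.
Transfer ellipse a_t = (r₁ + r₂)/2 = 5.166×10⁶ m.
At r₁: circular v_c1 = √(μ/r₁) = 2800 m/s; transfer-periherm v_p = √[μ(2/r₁ − 1/a_t)] = 3378 m/s.
Δv₁ = v_p − v_c1 = 578.6 m/s.

Δv ≈ 578.6 m/s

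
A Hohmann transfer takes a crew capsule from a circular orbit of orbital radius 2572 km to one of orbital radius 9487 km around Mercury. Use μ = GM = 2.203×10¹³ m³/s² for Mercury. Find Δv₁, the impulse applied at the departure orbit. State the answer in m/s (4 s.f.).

Δv ≈ 744.4 m/s

r₁ = 2572 km = 2.572×10⁶ m.
r₂ = 9487 km = 9.487×10⁶ m.
Transfer ellipse a_t = (r₁ + r₂)/2 = 6.030×10⁶ m.
At r₁: circular v_c1 = √(μ/r₁) = 2927 m/s; transfer-periherm v_p = √[μ(2/r₁ − 1/a_t)] = 3671 m/s.
Δv₁ = v_p − v_c1 = 744.4 m/s.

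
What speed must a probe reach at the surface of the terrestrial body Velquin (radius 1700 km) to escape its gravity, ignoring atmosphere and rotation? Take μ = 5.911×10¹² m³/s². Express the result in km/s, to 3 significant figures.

r = R = 1.700×10⁶ m.
Escape speed v_esc = √(2μ/r) = √(2 × 5.911×10¹² / 1.700×10⁶) = √(6.954×10⁶) = 2637 m/s.
= 2.637 km/s.

v_esc ≈ 2.64 km/s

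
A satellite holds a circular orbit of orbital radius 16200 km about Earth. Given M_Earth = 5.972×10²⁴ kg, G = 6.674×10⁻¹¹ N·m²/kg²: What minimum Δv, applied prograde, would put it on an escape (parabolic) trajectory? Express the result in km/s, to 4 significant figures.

Δv ≈ 2.055 km/s

μ = GM = 6.674×10⁻¹¹ × 5.972×10²⁴ = 3.986×10¹⁴ m³/s².
r = 16200 km = 1.620×10⁷ m.
Circular speed v_c = √(μ/r) = 4960 m/s.
Escape speed v_esc = √(2μ/r) = √2 × v_c = 7015 m/s.
Δv = v_esc − v_c = 2055 m/s = 2.055 km/s.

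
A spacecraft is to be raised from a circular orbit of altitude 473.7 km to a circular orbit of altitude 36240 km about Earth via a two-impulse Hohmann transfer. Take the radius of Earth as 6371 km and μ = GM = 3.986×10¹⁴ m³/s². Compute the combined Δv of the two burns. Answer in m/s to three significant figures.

Δv_total ≈ 3840 m/s

r₁ = 6371 + 473.7 = 6844.7 km = 6.8447×10⁶ m.
r₂ = 6371 + 36240 = 42611 km = 4.2611×10⁷ m.
Transfer ellipse a_t = (r₁ + r₂)/2 = 2.473×10⁷ m.
At r₁: circular v_c1 = √(μ/r₁) = 7631 m/s; transfer-perigee v_p = √[μ(2/r₁ − 1/a_t)] = 10020 m/s.
Δv₁ = v_p − v_c1 = 2386 m/s.
At r₂: circular v_c2 = √(μ/r₂) = 3058 m/s; transfer-apogee v_a = √[μ(2/r₂ − 1/a_t)] = 1609 m/s.
Δv₂ = v_c2 − v_a = 1449 m/s.
Total Δv = Δv₁ + Δv₂ = 3836 m/s.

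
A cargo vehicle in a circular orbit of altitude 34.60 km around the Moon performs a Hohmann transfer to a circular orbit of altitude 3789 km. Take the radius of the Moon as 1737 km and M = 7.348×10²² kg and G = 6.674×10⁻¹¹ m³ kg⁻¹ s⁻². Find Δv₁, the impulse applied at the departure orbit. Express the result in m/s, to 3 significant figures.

μ = GM = 6.674×10⁻¹¹ × 7.348×10²² = 4.904×10¹² m³/s².
r₁ = 1737 + 34.60 = 1771.6 km = 1.7716×10⁶ m.
r₂ = 1737 + 3789 = 5526.0 km = 5.5260×10⁶ m.
Transfer ellipse a_t = (r₁ + r₂)/2 = 3.649×10⁶ m.
At r₁: circular v_c1 = √(μ/r₁) = 1664 m/s; transfer-perilune v_p = √[μ(2/r₁ − 1/a_t)] = 2048 m/s.
Δv₁ = v_p − v_c1 = 383.7 m/s.

Δv ≈ 384 m/s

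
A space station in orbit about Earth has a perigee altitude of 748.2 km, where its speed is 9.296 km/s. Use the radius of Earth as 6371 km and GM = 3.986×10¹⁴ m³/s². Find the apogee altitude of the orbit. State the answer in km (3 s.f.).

apogee altitude ≈ 17700 km

r_p = 6371 + 748.2 = 7119.2 km = 7.119×10⁶ m.
Specific energy ε = v²/2 − μ/r = -1.278×10⁷ J/kg, so a = −μ/(2ε) = 1.559×10⁷ m.
The apsides satisfy r_p + r_a = 2a, so the apogee radius is 2a − r_p = 2.407×10⁷ m = 24066 km.
Apogee altitude = 24066 − 6371 = 17695 km.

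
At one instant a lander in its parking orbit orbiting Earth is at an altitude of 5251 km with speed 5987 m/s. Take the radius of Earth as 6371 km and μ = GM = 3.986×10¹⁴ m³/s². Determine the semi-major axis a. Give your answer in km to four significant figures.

a ≈ 12170 km

r = 6371 + 5251 = 11622 km = 1.162×10⁷ m.
Specific orbital energy ε = v²/2 − μ/r = (5987)²/2 − 3.986×10¹⁴/1.162×10⁷ = -1.637×10⁷ J/kg.
Since ε = −μ/(2a), a = −μ/(2ε) = 1.217×10⁷ m = 12171 km.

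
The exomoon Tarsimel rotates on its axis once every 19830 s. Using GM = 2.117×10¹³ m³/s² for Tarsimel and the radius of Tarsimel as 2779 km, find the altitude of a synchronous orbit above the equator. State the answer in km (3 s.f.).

A synchronous orbit has period T, so by Kepler's third law a = (μT²/4π²)^(1/3).
μT²/4π² = 2.117×10¹³ × (1.983×10⁴)² / 39.48 = 2.109×10²⁰ m³.
a = 5.952×10⁶ m = 5952.1 km.
Altitude h = a − R = 5952.1 − 2779 = 3173.1 km.

h_sync ≈ 3170 km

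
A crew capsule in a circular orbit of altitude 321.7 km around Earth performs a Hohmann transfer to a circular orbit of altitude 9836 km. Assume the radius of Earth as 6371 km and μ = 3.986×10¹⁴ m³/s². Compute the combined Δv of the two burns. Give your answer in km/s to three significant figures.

r₁ = 6371 + 321.7 = 6692.7 km = 6.6927×10⁶ m.
r₂ = 6371 + 9836 = 16207 km = 1.6207×10⁷ m.
Transfer ellipse a_t = (r₁ + r₂)/2 = 1.145×10⁷ m.
At r₁: circular v_c1 = √(μ/r₁) = 7717 m/s; transfer-perigee v_p = √[μ(2/r₁ − 1/a_t)] = 9182 m/s.
Δv₁ = v_p − v_c1 = 1464 m/s.
At r₂: circular v_c2 = √(μ/r₂) = 4959 m/s; transfer-apogee v_a = √[μ(2/r₂ − 1/a_t)] = 3792 m/s.
Δv₂ = v_c2 − v_a = 1168 m/s.
Total Δv = Δv₁ + Δv₂ = 2632 m/s = 2.632 km/s.

Δv_total ≈ 2.63 km/s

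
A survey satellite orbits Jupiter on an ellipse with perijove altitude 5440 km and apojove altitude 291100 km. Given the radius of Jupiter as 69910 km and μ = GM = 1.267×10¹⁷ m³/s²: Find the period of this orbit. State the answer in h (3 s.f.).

T ≈ 15.8 h

r_p = 69910 + 5440 = 75350 km = 7.5350×10⁷ m.
r_a = 69910 + 291100 = 361010 km = 3.6101×10⁸ m.
Semi-major axis a = (r_p + r_a)/2 = (75350 + 3.6101×10⁵)/2 = 2.1818×10⁵ km = 2.182×10⁸ m.
By Kepler's third law T = 2π√(a³/μ) = 2π × 9.054×10³ = 5.689×10⁴ s.
= 15.80 h.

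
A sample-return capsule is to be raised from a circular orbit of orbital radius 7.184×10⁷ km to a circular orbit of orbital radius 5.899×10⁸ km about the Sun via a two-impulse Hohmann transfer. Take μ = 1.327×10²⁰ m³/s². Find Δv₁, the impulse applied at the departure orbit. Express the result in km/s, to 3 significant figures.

r₁ = 7.184×10⁷ km = 7.184×10¹⁰ m.
r₂ = 5.899×10⁸ km = 5.899×10¹¹ m.
Transfer ellipse a_t = (r₁ + r₂)/2 = 3.309×10¹¹ m.
At r₁: circular v_c1 = √(μ/r₁) = 42980 m/s; transfer-perihelion v_p = √[μ(2/r₁ − 1/a_t)] = 57390 m/s.
Δv₁ = v_p − v_c1 = 14410 m/s.
= 14.41 km/s.

Δv ≈ 14.4 km/s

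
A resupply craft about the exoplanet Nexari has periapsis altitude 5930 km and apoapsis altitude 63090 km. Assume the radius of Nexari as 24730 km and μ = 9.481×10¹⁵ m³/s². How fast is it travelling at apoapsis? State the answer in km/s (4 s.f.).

r_p = 24730 + 5930 = 30660 km = 3.0660×10⁷ m.
r_a = 24730 + 63090 = 87820 km = 8.7820×10⁷ m.
Semi-major axis a = (r_p + r_a)/2 = 59240 km = 5.924×10⁷ m.
Vis-viva: v² = μ(2/r − 1/a) = 9.481×10¹⁵ × (2.277×10⁻⁸ − 1.688×10⁻⁸) = 5.588×10⁷ m²/s².
v = 7475 m/s = 7.475 km/s.

v ≈ 7.475 km/s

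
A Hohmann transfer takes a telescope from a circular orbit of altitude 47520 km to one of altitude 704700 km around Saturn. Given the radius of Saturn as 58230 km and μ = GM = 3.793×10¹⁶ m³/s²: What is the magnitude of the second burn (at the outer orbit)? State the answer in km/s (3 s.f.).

Δv ≈ 3.57 km/s

r₁ = 58230 + 47520 = 105750 km = 1.0575×10⁸ m.
r₂ = 58230 + 704700 = 762930 km = 7.6293×10⁸ m.
Transfer ellipse a_t = (r₁ + r₂)/2 = 4.343×10⁸ m.
At r₁: circular v_c1 = √(μ/r₁) = 18940 m/s; transfer-perikrone v_p = √[μ(2/r₁ − 1/a_t)] = 25100 m/s.
At r₂: circular v_c2 = √(μ/r₂) = 7051 m/s; transfer-apokrone v_a = √[μ(2/r₂ − 1/a_t)] = 3479 m/s.
Δv₂ = v_c2 − v_a = 3572 m/s.
= 3.572 km/s.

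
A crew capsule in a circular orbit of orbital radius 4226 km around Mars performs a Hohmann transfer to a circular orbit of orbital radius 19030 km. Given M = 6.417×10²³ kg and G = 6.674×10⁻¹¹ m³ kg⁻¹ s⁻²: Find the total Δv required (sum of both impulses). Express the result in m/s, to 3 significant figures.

μ = GM = 6.674×10⁻¹¹ × 6.417×10²³ = 4.283×10¹³ m³/s².
r₁ = 4226 km = 4.226×10⁶ m.
r₂ = 19030 km = 1.903×10⁷ m.
Transfer ellipse a_t = (r₁ + r₂)/2 = 1.163×10⁷ m.
At r₁: circular v_c1 = √(μ/r₁) = 3183 m/s; transfer-periapsis v_p = √[μ(2/r₁ − 1/a_t)] = 4073 m/s.
Δv₁ = v_p − v_c1 = 889.1 m/s.
At r₂: circular v_c2 = √(μ/r₂) = 1500 m/s; transfer-apoapsis v_a = √[μ(2/r₂ − 1/a_t)] = 904.4 m/s.
Δv₂ = v_c2 − v_a = 595.8 m/s.
Total Δv = Δv₁ + Δv₂ = 1485 m/s.

Δv_total ≈ 1480 m/s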